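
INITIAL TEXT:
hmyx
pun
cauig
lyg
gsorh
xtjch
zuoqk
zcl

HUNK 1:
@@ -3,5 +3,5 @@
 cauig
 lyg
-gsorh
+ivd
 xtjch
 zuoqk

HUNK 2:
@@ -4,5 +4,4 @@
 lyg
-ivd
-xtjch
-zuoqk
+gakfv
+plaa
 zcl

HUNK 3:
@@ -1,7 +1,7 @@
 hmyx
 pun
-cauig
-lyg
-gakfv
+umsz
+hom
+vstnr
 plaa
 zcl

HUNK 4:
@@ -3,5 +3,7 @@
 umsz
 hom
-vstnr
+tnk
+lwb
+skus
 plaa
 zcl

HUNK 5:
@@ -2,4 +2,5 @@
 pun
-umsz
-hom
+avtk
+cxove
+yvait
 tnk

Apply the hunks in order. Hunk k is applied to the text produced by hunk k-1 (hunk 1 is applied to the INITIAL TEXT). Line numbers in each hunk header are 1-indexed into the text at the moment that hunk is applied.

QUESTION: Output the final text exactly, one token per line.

Answer: hmyx
pun
avtk
cxove
yvait
tnk
lwb
skus
plaa
zcl

Derivation:
Hunk 1: at line 3 remove [gsorh] add [ivd] -> 8 lines: hmyx pun cauig lyg ivd xtjch zuoqk zcl
Hunk 2: at line 4 remove [ivd,xtjch,zuoqk] add [gakfv,plaa] -> 7 lines: hmyx pun cauig lyg gakfv plaa zcl
Hunk 3: at line 1 remove [cauig,lyg,gakfv] add [umsz,hom,vstnr] -> 7 lines: hmyx pun umsz hom vstnr plaa zcl
Hunk 4: at line 3 remove [vstnr] add [tnk,lwb,skus] -> 9 lines: hmyx pun umsz hom tnk lwb skus plaa zcl
Hunk 5: at line 2 remove [umsz,hom] add [avtk,cxove,yvait] -> 10 lines: hmyx pun avtk cxove yvait tnk lwb skus plaa zcl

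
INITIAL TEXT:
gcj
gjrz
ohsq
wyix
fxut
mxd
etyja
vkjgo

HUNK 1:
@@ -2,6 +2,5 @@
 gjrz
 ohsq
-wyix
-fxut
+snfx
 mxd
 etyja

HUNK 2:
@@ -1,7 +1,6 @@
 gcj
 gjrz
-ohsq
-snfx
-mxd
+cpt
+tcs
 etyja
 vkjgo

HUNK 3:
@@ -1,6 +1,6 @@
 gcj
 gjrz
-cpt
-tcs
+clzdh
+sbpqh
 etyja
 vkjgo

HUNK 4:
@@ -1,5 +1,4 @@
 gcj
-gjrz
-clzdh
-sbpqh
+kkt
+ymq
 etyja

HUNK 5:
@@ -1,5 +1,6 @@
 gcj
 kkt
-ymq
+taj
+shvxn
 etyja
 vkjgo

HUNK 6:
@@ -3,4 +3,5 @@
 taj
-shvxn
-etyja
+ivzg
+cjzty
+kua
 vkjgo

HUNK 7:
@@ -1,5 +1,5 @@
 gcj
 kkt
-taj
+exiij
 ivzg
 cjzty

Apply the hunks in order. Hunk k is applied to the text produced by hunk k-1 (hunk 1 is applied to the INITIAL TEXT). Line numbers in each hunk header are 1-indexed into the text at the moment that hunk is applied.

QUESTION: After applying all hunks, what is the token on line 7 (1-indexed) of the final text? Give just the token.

Answer: vkjgo

Derivation:
Hunk 1: at line 2 remove [wyix,fxut] add [snfx] -> 7 lines: gcj gjrz ohsq snfx mxd etyja vkjgo
Hunk 2: at line 1 remove [ohsq,snfx,mxd] add [cpt,tcs] -> 6 lines: gcj gjrz cpt tcs etyja vkjgo
Hunk 3: at line 1 remove [cpt,tcs] add [clzdh,sbpqh] -> 6 lines: gcj gjrz clzdh sbpqh etyja vkjgo
Hunk 4: at line 1 remove [gjrz,clzdh,sbpqh] add [kkt,ymq] -> 5 lines: gcj kkt ymq etyja vkjgo
Hunk 5: at line 1 remove [ymq] add [taj,shvxn] -> 6 lines: gcj kkt taj shvxn etyja vkjgo
Hunk 6: at line 3 remove [shvxn,etyja] add [ivzg,cjzty,kua] -> 7 lines: gcj kkt taj ivzg cjzty kua vkjgo
Hunk 7: at line 1 remove [taj] add [exiij] -> 7 lines: gcj kkt exiij ivzg cjzty kua vkjgo
Final line 7: vkjgo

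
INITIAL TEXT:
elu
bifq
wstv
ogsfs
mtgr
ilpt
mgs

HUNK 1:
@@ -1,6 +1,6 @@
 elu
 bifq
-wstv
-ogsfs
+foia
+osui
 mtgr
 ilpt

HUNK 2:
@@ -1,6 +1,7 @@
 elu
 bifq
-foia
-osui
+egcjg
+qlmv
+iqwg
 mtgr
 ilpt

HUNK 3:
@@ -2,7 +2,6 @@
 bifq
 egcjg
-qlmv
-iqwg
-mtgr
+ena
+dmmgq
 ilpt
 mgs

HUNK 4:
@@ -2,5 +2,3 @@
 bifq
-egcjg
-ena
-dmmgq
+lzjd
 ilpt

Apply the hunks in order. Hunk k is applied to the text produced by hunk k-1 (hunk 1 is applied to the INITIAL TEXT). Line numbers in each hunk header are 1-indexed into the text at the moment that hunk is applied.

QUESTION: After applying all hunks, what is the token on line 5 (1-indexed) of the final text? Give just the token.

Answer: mgs

Derivation:
Hunk 1: at line 1 remove [wstv,ogsfs] add [foia,osui] -> 7 lines: elu bifq foia osui mtgr ilpt mgs
Hunk 2: at line 1 remove [foia,osui] add [egcjg,qlmv,iqwg] -> 8 lines: elu bifq egcjg qlmv iqwg mtgr ilpt mgs
Hunk 3: at line 2 remove [qlmv,iqwg,mtgr] add [ena,dmmgq] -> 7 lines: elu bifq egcjg ena dmmgq ilpt mgs
Hunk 4: at line 2 remove [egcjg,ena,dmmgq] add [lzjd] -> 5 lines: elu bifq lzjd ilpt mgs
Final line 5: mgs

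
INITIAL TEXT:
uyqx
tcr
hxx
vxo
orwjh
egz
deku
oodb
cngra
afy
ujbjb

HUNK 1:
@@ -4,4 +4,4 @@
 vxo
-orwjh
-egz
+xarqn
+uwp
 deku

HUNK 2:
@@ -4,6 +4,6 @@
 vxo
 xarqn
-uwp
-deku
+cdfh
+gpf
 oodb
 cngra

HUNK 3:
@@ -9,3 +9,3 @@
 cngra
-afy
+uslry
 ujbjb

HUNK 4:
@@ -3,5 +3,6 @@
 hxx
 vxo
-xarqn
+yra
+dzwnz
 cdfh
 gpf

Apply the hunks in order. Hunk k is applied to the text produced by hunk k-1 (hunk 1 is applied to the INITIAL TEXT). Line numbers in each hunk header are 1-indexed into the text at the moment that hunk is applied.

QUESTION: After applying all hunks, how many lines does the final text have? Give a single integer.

Hunk 1: at line 4 remove [orwjh,egz] add [xarqn,uwp] -> 11 lines: uyqx tcr hxx vxo xarqn uwp deku oodb cngra afy ujbjb
Hunk 2: at line 4 remove [uwp,deku] add [cdfh,gpf] -> 11 lines: uyqx tcr hxx vxo xarqn cdfh gpf oodb cngra afy ujbjb
Hunk 3: at line 9 remove [afy] add [uslry] -> 11 lines: uyqx tcr hxx vxo xarqn cdfh gpf oodb cngra uslry ujbjb
Hunk 4: at line 3 remove [xarqn] add [yra,dzwnz] -> 12 lines: uyqx tcr hxx vxo yra dzwnz cdfh gpf oodb cngra uslry ujbjb
Final line count: 12

Answer: 12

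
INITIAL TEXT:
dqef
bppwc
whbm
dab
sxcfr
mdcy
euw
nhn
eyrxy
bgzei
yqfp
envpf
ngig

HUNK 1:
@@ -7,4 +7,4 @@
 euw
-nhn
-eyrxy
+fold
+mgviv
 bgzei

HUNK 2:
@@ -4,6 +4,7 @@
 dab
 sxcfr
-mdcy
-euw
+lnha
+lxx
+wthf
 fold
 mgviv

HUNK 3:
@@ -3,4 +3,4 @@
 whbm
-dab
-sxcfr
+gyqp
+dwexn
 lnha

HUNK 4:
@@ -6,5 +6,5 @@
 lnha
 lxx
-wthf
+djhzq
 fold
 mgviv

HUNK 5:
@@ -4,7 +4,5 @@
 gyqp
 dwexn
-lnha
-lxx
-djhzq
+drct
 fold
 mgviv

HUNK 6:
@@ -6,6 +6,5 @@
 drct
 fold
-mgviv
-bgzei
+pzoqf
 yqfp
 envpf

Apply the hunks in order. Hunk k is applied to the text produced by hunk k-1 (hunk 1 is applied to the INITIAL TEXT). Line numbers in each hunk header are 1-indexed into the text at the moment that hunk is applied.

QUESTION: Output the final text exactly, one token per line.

Hunk 1: at line 7 remove [nhn,eyrxy] add [fold,mgviv] -> 13 lines: dqef bppwc whbm dab sxcfr mdcy euw fold mgviv bgzei yqfp envpf ngig
Hunk 2: at line 4 remove [mdcy,euw] add [lnha,lxx,wthf] -> 14 lines: dqef bppwc whbm dab sxcfr lnha lxx wthf fold mgviv bgzei yqfp envpf ngig
Hunk 3: at line 3 remove [dab,sxcfr] add [gyqp,dwexn] -> 14 lines: dqef bppwc whbm gyqp dwexn lnha lxx wthf fold mgviv bgzei yqfp envpf ngig
Hunk 4: at line 6 remove [wthf] add [djhzq] -> 14 lines: dqef bppwc whbm gyqp dwexn lnha lxx djhzq fold mgviv bgzei yqfp envpf ngig
Hunk 5: at line 4 remove [lnha,lxx,djhzq] add [drct] -> 12 lines: dqef bppwc whbm gyqp dwexn drct fold mgviv bgzei yqfp envpf ngig
Hunk 6: at line 6 remove [mgviv,bgzei] add [pzoqf] -> 11 lines: dqef bppwc whbm gyqp dwexn drct fold pzoqf yqfp envpf ngig

Answer: dqef
bppwc
whbm
gyqp
dwexn
drct
fold
pzoqf
yqfp
envpf
ngig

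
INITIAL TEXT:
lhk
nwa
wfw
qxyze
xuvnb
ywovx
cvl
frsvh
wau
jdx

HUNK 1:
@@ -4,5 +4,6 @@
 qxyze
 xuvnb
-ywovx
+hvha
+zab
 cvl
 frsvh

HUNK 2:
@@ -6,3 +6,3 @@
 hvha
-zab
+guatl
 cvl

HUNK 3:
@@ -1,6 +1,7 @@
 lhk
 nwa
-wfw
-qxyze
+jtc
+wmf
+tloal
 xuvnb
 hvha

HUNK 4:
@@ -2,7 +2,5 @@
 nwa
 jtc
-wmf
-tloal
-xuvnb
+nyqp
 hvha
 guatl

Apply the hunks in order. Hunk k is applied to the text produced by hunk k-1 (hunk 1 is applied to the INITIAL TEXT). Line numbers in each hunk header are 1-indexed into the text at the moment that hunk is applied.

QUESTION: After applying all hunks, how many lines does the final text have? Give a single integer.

Answer: 10

Derivation:
Hunk 1: at line 4 remove [ywovx] add [hvha,zab] -> 11 lines: lhk nwa wfw qxyze xuvnb hvha zab cvl frsvh wau jdx
Hunk 2: at line 6 remove [zab] add [guatl] -> 11 lines: lhk nwa wfw qxyze xuvnb hvha guatl cvl frsvh wau jdx
Hunk 3: at line 1 remove [wfw,qxyze] add [jtc,wmf,tloal] -> 12 lines: lhk nwa jtc wmf tloal xuvnb hvha guatl cvl frsvh wau jdx
Hunk 4: at line 2 remove [wmf,tloal,xuvnb] add [nyqp] -> 10 lines: lhk nwa jtc nyqp hvha guatl cvl frsvh wau jdx
Final line count: 10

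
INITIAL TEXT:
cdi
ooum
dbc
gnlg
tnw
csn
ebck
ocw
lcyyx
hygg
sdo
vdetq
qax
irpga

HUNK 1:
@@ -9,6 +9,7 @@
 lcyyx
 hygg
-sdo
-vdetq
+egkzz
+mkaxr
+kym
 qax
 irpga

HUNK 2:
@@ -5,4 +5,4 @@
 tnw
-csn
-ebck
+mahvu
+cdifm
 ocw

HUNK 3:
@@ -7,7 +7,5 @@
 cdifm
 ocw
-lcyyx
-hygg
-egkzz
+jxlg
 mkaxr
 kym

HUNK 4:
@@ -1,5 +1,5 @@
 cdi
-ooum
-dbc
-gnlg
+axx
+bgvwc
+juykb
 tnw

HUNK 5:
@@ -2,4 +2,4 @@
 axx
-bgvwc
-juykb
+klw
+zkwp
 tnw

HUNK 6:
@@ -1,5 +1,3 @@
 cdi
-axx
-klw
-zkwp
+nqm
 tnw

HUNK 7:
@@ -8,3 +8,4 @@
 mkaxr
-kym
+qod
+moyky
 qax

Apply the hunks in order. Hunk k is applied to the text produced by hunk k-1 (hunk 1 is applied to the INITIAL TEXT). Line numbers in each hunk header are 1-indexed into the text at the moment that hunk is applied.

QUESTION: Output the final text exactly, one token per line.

Answer: cdi
nqm
tnw
mahvu
cdifm
ocw
jxlg
mkaxr
qod
moyky
qax
irpga

Derivation:
Hunk 1: at line 9 remove [sdo,vdetq] add [egkzz,mkaxr,kym] -> 15 lines: cdi ooum dbc gnlg tnw csn ebck ocw lcyyx hygg egkzz mkaxr kym qax irpga
Hunk 2: at line 5 remove [csn,ebck] add [mahvu,cdifm] -> 15 lines: cdi ooum dbc gnlg tnw mahvu cdifm ocw lcyyx hygg egkzz mkaxr kym qax irpga
Hunk 3: at line 7 remove [lcyyx,hygg,egkzz] add [jxlg] -> 13 lines: cdi ooum dbc gnlg tnw mahvu cdifm ocw jxlg mkaxr kym qax irpga
Hunk 4: at line 1 remove [ooum,dbc,gnlg] add [axx,bgvwc,juykb] -> 13 lines: cdi axx bgvwc juykb tnw mahvu cdifm ocw jxlg mkaxr kym qax irpga
Hunk 5: at line 2 remove [bgvwc,juykb] add [klw,zkwp] -> 13 lines: cdi axx klw zkwp tnw mahvu cdifm ocw jxlg mkaxr kym qax irpga
Hunk 6: at line 1 remove [axx,klw,zkwp] add [nqm] -> 11 lines: cdi nqm tnw mahvu cdifm ocw jxlg mkaxr kym qax irpga
Hunk 7: at line 8 remove [kym] add [qod,moyky] -> 12 lines: cdi nqm tnw mahvu cdifm ocw jxlg mkaxr qod moyky qax irpga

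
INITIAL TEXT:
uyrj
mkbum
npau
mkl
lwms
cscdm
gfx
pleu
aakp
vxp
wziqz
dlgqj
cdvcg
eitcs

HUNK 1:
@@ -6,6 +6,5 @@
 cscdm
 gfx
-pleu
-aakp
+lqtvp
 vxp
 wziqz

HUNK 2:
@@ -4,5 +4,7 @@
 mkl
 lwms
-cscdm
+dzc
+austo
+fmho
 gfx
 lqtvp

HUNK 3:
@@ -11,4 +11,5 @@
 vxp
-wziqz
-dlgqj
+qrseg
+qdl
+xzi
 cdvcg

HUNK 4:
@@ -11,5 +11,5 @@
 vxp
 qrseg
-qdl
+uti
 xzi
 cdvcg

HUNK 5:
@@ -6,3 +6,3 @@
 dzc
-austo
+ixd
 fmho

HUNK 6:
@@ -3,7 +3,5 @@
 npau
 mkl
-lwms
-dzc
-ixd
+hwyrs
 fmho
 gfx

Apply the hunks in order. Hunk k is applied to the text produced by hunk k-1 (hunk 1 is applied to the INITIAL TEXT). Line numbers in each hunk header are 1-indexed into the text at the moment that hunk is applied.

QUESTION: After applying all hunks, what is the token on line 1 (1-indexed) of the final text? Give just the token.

Answer: uyrj

Derivation:
Hunk 1: at line 6 remove [pleu,aakp] add [lqtvp] -> 13 lines: uyrj mkbum npau mkl lwms cscdm gfx lqtvp vxp wziqz dlgqj cdvcg eitcs
Hunk 2: at line 4 remove [cscdm] add [dzc,austo,fmho] -> 15 lines: uyrj mkbum npau mkl lwms dzc austo fmho gfx lqtvp vxp wziqz dlgqj cdvcg eitcs
Hunk 3: at line 11 remove [wziqz,dlgqj] add [qrseg,qdl,xzi] -> 16 lines: uyrj mkbum npau mkl lwms dzc austo fmho gfx lqtvp vxp qrseg qdl xzi cdvcg eitcs
Hunk 4: at line 11 remove [qdl] add [uti] -> 16 lines: uyrj mkbum npau mkl lwms dzc austo fmho gfx lqtvp vxp qrseg uti xzi cdvcg eitcs
Hunk 5: at line 6 remove [austo] add [ixd] -> 16 lines: uyrj mkbum npau mkl lwms dzc ixd fmho gfx lqtvp vxp qrseg uti xzi cdvcg eitcs
Hunk 6: at line 3 remove [lwms,dzc,ixd] add [hwyrs] -> 14 lines: uyrj mkbum npau mkl hwyrs fmho gfx lqtvp vxp qrseg uti xzi cdvcg eitcs
Final line 1: uyrj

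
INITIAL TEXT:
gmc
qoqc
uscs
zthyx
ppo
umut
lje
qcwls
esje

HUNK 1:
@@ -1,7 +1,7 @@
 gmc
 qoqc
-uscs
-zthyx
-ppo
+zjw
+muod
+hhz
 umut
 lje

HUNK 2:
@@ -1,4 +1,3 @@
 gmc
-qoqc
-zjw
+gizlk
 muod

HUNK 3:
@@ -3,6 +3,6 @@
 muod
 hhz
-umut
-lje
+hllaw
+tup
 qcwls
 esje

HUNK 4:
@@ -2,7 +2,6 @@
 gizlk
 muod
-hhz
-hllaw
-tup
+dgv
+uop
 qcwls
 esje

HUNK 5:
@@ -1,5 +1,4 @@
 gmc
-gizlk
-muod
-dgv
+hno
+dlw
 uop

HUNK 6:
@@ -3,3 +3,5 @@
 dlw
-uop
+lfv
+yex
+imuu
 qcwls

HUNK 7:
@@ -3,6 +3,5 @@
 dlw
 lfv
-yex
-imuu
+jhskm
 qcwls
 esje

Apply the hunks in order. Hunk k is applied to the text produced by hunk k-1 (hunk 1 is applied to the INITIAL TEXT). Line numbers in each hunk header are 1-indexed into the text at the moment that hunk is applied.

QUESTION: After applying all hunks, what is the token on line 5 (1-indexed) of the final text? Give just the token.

Answer: jhskm

Derivation:
Hunk 1: at line 1 remove [uscs,zthyx,ppo] add [zjw,muod,hhz] -> 9 lines: gmc qoqc zjw muod hhz umut lje qcwls esje
Hunk 2: at line 1 remove [qoqc,zjw] add [gizlk] -> 8 lines: gmc gizlk muod hhz umut lje qcwls esje
Hunk 3: at line 3 remove [umut,lje] add [hllaw,tup] -> 8 lines: gmc gizlk muod hhz hllaw tup qcwls esje
Hunk 4: at line 2 remove [hhz,hllaw,tup] add [dgv,uop] -> 7 lines: gmc gizlk muod dgv uop qcwls esje
Hunk 5: at line 1 remove [gizlk,muod,dgv] add [hno,dlw] -> 6 lines: gmc hno dlw uop qcwls esje
Hunk 6: at line 3 remove [uop] add [lfv,yex,imuu] -> 8 lines: gmc hno dlw lfv yex imuu qcwls esje
Hunk 7: at line 3 remove [yex,imuu] add [jhskm] -> 7 lines: gmc hno dlw lfv jhskm qcwls esje
Final line 5: jhskm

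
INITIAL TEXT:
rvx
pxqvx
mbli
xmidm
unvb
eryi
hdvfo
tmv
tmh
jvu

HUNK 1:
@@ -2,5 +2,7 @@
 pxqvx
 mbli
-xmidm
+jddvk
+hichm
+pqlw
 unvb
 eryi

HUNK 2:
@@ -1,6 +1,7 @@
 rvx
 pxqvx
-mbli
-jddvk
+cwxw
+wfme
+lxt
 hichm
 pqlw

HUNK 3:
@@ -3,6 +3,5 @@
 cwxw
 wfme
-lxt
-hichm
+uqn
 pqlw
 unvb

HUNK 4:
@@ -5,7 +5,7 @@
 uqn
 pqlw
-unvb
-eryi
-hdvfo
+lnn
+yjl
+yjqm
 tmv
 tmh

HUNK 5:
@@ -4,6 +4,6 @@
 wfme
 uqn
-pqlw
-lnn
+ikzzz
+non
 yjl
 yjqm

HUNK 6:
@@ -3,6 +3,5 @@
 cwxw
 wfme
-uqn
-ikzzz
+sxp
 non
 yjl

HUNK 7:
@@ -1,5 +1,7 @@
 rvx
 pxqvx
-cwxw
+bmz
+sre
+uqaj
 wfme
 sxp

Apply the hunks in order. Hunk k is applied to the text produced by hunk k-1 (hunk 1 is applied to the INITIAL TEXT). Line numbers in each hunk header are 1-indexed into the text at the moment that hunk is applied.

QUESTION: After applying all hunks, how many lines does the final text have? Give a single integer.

Hunk 1: at line 2 remove [xmidm] add [jddvk,hichm,pqlw] -> 12 lines: rvx pxqvx mbli jddvk hichm pqlw unvb eryi hdvfo tmv tmh jvu
Hunk 2: at line 1 remove [mbli,jddvk] add [cwxw,wfme,lxt] -> 13 lines: rvx pxqvx cwxw wfme lxt hichm pqlw unvb eryi hdvfo tmv tmh jvu
Hunk 3: at line 3 remove [lxt,hichm] add [uqn] -> 12 lines: rvx pxqvx cwxw wfme uqn pqlw unvb eryi hdvfo tmv tmh jvu
Hunk 4: at line 5 remove [unvb,eryi,hdvfo] add [lnn,yjl,yjqm] -> 12 lines: rvx pxqvx cwxw wfme uqn pqlw lnn yjl yjqm tmv tmh jvu
Hunk 5: at line 4 remove [pqlw,lnn] add [ikzzz,non] -> 12 lines: rvx pxqvx cwxw wfme uqn ikzzz non yjl yjqm tmv tmh jvu
Hunk 6: at line 3 remove [uqn,ikzzz] add [sxp] -> 11 lines: rvx pxqvx cwxw wfme sxp non yjl yjqm tmv tmh jvu
Hunk 7: at line 1 remove [cwxw] add [bmz,sre,uqaj] -> 13 lines: rvx pxqvx bmz sre uqaj wfme sxp non yjl yjqm tmv tmh jvu
Final line count: 13

Answer: 13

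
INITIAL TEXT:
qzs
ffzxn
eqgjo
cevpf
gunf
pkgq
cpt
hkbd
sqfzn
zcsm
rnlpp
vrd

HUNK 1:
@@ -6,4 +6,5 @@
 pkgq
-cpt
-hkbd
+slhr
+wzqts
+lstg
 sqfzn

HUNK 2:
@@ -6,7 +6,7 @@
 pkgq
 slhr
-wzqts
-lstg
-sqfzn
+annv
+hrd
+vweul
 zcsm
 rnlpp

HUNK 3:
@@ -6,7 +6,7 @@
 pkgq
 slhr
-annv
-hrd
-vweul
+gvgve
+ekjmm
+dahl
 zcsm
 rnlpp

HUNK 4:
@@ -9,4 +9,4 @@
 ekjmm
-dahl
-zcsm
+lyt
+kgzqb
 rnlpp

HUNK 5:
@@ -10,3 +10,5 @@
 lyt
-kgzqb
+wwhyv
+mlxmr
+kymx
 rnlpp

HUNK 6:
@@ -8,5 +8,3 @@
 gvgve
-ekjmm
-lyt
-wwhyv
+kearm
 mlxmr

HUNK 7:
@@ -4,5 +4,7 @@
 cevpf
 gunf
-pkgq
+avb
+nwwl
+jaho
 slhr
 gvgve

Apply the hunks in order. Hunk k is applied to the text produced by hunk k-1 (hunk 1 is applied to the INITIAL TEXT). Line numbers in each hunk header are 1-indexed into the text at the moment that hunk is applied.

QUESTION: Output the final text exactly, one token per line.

Hunk 1: at line 6 remove [cpt,hkbd] add [slhr,wzqts,lstg] -> 13 lines: qzs ffzxn eqgjo cevpf gunf pkgq slhr wzqts lstg sqfzn zcsm rnlpp vrd
Hunk 2: at line 6 remove [wzqts,lstg,sqfzn] add [annv,hrd,vweul] -> 13 lines: qzs ffzxn eqgjo cevpf gunf pkgq slhr annv hrd vweul zcsm rnlpp vrd
Hunk 3: at line 6 remove [annv,hrd,vweul] add [gvgve,ekjmm,dahl] -> 13 lines: qzs ffzxn eqgjo cevpf gunf pkgq slhr gvgve ekjmm dahl zcsm rnlpp vrd
Hunk 4: at line 9 remove [dahl,zcsm] add [lyt,kgzqb] -> 13 lines: qzs ffzxn eqgjo cevpf gunf pkgq slhr gvgve ekjmm lyt kgzqb rnlpp vrd
Hunk 5: at line 10 remove [kgzqb] add [wwhyv,mlxmr,kymx] -> 15 lines: qzs ffzxn eqgjo cevpf gunf pkgq slhr gvgve ekjmm lyt wwhyv mlxmr kymx rnlpp vrd
Hunk 6: at line 8 remove [ekjmm,lyt,wwhyv] add [kearm] -> 13 lines: qzs ffzxn eqgjo cevpf gunf pkgq slhr gvgve kearm mlxmr kymx rnlpp vrd
Hunk 7: at line 4 remove [pkgq] add [avb,nwwl,jaho] -> 15 lines: qzs ffzxn eqgjo cevpf gunf avb nwwl jaho slhr gvgve kearm mlxmr kymx rnlpp vrd

Answer: qzs
ffzxn
eqgjo
cevpf
gunf
avb
nwwl
jaho
slhr
gvgve
kearm
mlxmr
kymx
rnlpp
vrd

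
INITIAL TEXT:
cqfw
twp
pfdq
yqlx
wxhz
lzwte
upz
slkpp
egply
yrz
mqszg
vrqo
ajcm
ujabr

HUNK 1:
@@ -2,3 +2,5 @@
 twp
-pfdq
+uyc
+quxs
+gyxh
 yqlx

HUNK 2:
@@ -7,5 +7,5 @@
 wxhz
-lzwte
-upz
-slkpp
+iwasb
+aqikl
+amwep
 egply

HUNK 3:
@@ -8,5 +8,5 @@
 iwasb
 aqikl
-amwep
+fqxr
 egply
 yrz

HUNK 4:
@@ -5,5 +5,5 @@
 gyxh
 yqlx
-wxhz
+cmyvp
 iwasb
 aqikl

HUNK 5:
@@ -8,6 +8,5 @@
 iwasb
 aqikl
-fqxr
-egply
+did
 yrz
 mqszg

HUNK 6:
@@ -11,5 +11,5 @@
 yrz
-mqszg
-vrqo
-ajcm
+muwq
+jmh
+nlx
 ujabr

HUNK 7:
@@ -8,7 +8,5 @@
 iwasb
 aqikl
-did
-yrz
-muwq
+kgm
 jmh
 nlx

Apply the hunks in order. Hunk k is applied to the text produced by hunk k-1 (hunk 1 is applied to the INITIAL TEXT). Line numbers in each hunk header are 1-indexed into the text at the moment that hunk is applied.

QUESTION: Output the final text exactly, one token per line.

Hunk 1: at line 2 remove [pfdq] add [uyc,quxs,gyxh] -> 16 lines: cqfw twp uyc quxs gyxh yqlx wxhz lzwte upz slkpp egply yrz mqszg vrqo ajcm ujabr
Hunk 2: at line 7 remove [lzwte,upz,slkpp] add [iwasb,aqikl,amwep] -> 16 lines: cqfw twp uyc quxs gyxh yqlx wxhz iwasb aqikl amwep egply yrz mqszg vrqo ajcm ujabr
Hunk 3: at line 8 remove [amwep] add [fqxr] -> 16 lines: cqfw twp uyc quxs gyxh yqlx wxhz iwasb aqikl fqxr egply yrz mqszg vrqo ajcm ujabr
Hunk 4: at line 5 remove [wxhz] add [cmyvp] -> 16 lines: cqfw twp uyc quxs gyxh yqlx cmyvp iwasb aqikl fqxr egply yrz mqszg vrqo ajcm ujabr
Hunk 5: at line 8 remove [fqxr,egply] add [did] -> 15 lines: cqfw twp uyc quxs gyxh yqlx cmyvp iwasb aqikl did yrz mqszg vrqo ajcm ujabr
Hunk 6: at line 11 remove [mqszg,vrqo,ajcm] add [muwq,jmh,nlx] -> 15 lines: cqfw twp uyc quxs gyxh yqlx cmyvp iwasb aqikl did yrz muwq jmh nlx ujabr
Hunk 7: at line 8 remove [did,yrz,muwq] add [kgm] -> 13 lines: cqfw twp uyc quxs gyxh yqlx cmyvp iwasb aqikl kgm jmh nlx ujabr

Answer: cqfw
twp
uyc
quxs
gyxh
yqlx
cmyvp
iwasb
aqikl
kgm
jmh
nlx
ujabr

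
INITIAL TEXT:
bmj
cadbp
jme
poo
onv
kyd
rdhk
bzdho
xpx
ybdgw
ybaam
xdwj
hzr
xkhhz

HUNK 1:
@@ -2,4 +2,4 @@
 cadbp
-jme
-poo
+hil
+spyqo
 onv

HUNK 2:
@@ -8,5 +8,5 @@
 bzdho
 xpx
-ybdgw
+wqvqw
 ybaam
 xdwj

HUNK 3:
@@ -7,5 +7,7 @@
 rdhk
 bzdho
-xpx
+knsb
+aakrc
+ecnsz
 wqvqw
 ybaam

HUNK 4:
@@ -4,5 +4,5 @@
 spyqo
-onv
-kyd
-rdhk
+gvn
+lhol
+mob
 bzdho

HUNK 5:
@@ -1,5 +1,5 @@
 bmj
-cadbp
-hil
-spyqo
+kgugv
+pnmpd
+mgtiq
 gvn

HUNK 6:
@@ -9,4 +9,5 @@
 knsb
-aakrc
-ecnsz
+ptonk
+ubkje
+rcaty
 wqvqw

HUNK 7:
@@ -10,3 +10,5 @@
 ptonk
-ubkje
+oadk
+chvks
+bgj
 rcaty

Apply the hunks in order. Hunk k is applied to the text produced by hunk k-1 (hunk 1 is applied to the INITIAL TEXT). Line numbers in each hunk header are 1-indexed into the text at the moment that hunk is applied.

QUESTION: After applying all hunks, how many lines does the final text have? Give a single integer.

Hunk 1: at line 2 remove [jme,poo] add [hil,spyqo] -> 14 lines: bmj cadbp hil spyqo onv kyd rdhk bzdho xpx ybdgw ybaam xdwj hzr xkhhz
Hunk 2: at line 8 remove [ybdgw] add [wqvqw] -> 14 lines: bmj cadbp hil spyqo onv kyd rdhk bzdho xpx wqvqw ybaam xdwj hzr xkhhz
Hunk 3: at line 7 remove [xpx] add [knsb,aakrc,ecnsz] -> 16 lines: bmj cadbp hil spyqo onv kyd rdhk bzdho knsb aakrc ecnsz wqvqw ybaam xdwj hzr xkhhz
Hunk 4: at line 4 remove [onv,kyd,rdhk] add [gvn,lhol,mob] -> 16 lines: bmj cadbp hil spyqo gvn lhol mob bzdho knsb aakrc ecnsz wqvqw ybaam xdwj hzr xkhhz
Hunk 5: at line 1 remove [cadbp,hil,spyqo] add [kgugv,pnmpd,mgtiq] -> 16 lines: bmj kgugv pnmpd mgtiq gvn lhol mob bzdho knsb aakrc ecnsz wqvqw ybaam xdwj hzr xkhhz
Hunk 6: at line 9 remove [aakrc,ecnsz] add [ptonk,ubkje,rcaty] -> 17 lines: bmj kgugv pnmpd mgtiq gvn lhol mob bzdho knsb ptonk ubkje rcaty wqvqw ybaam xdwj hzr xkhhz
Hunk 7: at line 10 remove [ubkje] add [oadk,chvks,bgj] -> 19 lines: bmj kgugv pnmpd mgtiq gvn lhol mob bzdho knsb ptonk oadk chvks bgj rcaty wqvqw ybaam xdwj hzr xkhhz
Final line count: 19

Answer: 19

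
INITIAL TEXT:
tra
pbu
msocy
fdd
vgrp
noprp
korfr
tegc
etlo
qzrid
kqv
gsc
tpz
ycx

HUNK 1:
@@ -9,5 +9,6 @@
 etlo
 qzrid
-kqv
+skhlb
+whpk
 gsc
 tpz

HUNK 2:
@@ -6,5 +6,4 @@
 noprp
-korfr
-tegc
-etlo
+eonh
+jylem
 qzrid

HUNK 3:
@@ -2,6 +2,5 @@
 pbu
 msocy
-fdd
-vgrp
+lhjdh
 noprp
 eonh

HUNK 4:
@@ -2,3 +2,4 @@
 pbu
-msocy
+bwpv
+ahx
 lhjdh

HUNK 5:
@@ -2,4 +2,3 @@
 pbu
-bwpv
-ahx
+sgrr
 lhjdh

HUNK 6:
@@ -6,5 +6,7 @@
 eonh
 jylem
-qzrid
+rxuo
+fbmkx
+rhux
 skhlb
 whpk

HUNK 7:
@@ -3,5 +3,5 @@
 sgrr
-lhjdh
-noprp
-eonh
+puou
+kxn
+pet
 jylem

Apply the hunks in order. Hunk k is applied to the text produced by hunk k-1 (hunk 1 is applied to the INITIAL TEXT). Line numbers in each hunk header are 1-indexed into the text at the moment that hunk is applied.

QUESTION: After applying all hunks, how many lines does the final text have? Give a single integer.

Answer: 15

Derivation:
Hunk 1: at line 9 remove [kqv] add [skhlb,whpk] -> 15 lines: tra pbu msocy fdd vgrp noprp korfr tegc etlo qzrid skhlb whpk gsc tpz ycx
Hunk 2: at line 6 remove [korfr,tegc,etlo] add [eonh,jylem] -> 14 lines: tra pbu msocy fdd vgrp noprp eonh jylem qzrid skhlb whpk gsc tpz ycx
Hunk 3: at line 2 remove [fdd,vgrp] add [lhjdh] -> 13 lines: tra pbu msocy lhjdh noprp eonh jylem qzrid skhlb whpk gsc tpz ycx
Hunk 4: at line 2 remove [msocy] add [bwpv,ahx] -> 14 lines: tra pbu bwpv ahx lhjdh noprp eonh jylem qzrid skhlb whpk gsc tpz ycx
Hunk 5: at line 2 remove [bwpv,ahx] add [sgrr] -> 13 lines: tra pbu sgrr lhjdh noprp eonh jylem qzrid skhlb whpk gsc tpz ycx
Hunk 6: at line 6 remove [qzrid] add [rxuo,fbmkx,rhux] -> 15 lines: tra pbu sgrr lhjdh noprp eonh jylem rxuo fbmkx rhux skhlb whpk gsc tpz ycx
Hunk 7: at line 3 remove [lhjdh,noprp,eonh] add [puou,kxn,pet] -> 15 lines: tra pbu sgrr puou kxn pet jylem rxuo fbmkx rhux skhlb whpk gsc tpz ycx
Final line count: 15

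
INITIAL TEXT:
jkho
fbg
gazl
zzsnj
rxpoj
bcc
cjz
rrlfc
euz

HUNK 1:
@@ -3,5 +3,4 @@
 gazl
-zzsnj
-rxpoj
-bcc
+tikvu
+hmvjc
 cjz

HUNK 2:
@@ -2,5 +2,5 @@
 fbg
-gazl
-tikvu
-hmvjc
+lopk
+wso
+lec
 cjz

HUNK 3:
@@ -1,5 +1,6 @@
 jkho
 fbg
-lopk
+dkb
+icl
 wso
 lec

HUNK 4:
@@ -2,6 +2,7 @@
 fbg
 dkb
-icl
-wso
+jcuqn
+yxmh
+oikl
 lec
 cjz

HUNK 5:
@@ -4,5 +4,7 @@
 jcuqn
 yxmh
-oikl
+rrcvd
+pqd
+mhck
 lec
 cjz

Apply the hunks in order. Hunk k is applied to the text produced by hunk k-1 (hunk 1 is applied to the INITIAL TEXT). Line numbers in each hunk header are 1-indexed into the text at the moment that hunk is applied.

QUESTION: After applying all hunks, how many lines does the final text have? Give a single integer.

Hunk 1: at line 3 remove [zzsnj,rxpoj,bcc] add [tikvu,hmvjc] -> 8 lines: jkho fbg gazl tikvu hmvjc cjz rrlfc euz
Hunk 2: at line 2 remove [gazl,tikvu,hmvjc] add [lopk,wso,lec] -> 8 lines: jkho fbg lopk wso lec cjz rrlfc euz
Hunk 3: at line 1 remove [lopk] add [dkb,icl] -> 9 lines: jkho fbg dkb icl wso lec cjz rrlfc euz
Hunk 4: at line 2 remove [icl,wso] add [jcuqn,yxmh,oikl] -> 10 lines: jkho fbg dkb jcuqn yxmh oikl lec cjz rrlfc euz
Hunk 5: at line 4 remove [oikl] add [rrcvd,pqd,mhck] -> 12 lines: jkho fbg dkb jcuqn yxmh rrcvd pqd mhck lec cjz rrlfc euz
Final line count: 12

Answer: 12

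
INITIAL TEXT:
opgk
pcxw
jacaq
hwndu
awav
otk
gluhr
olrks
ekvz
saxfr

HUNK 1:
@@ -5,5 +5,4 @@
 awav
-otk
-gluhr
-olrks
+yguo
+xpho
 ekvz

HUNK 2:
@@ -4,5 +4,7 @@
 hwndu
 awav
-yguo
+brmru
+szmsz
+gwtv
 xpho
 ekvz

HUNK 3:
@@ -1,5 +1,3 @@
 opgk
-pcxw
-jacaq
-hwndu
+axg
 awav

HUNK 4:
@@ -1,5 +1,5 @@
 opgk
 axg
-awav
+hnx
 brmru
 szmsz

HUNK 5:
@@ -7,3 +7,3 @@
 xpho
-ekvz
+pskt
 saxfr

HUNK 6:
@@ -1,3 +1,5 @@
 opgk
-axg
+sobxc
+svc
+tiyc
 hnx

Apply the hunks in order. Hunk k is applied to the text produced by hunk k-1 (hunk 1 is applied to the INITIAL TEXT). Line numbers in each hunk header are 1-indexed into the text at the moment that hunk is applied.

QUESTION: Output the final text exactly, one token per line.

Hunk 1: at line 5 remove [otk,gluhr,olrks] add [yguo,xpho] -> 9 lines: opgk pcxw jacaq hwndu awav yguo xpho ekvz saxfr
Hunk 2: at line 4 remove [yguo] add [brmru,szmsz,gwtv] -> 11 lines: opgk pcxw jacaq hwndu awav brmru szmsz gwtv xpho ekvz saxfr
Hunk 3: at line 1 remove [pcxw,jacaq,hwndu] add [axg] -> 9 lines: opgk axg awav brmru szmsz gwtv xpho ekvz saxfr
Hunk 4: at line 1 remove [awav] add [hnx] -> 9 lines: opgk axg hnx brmru szmsz gwtv xpho ekvz saxfr
Hunk 5: at line 7 remove [ekvz] add [pskt] -> 9 lines: opgk axg hnx brmru szmsz gwtv xpho pskt saxfr
Hunk 6: at line 1 remove [axg] add [sobxc,svc,tiyc] -> 11 lines: opgk sobxc svc tiyc hnx brmru szmsz gwtv xpho pskt saxfr

Answer: opgk
sobxc
svc
tiyc
hnx
brmru
szmsz
gwtv
xpho
pskt
saxfr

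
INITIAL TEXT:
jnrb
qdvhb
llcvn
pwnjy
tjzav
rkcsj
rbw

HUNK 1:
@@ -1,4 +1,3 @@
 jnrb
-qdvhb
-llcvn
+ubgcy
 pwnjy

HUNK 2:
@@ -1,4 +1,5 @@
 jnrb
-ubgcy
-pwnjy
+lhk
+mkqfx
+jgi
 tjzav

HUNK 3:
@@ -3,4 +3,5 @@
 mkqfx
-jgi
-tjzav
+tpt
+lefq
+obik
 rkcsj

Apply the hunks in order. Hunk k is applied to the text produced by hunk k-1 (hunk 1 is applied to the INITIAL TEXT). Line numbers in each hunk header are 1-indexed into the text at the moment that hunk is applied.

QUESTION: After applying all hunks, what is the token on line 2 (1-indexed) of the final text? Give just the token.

Answer: lhk

Derivation:
Hunk 1: at line 1 remove [qdvhb,llcvn] add [ubgcy] -> 6 lines: jnrb ubgcy pwnjy tjzav rkcsj rbw
Hunk 2: at line 1 remove [ubgcy,pwnjy] add [lhk,mkqfx,jgi] -> 7 lines: jnrb lhk mkqfx jgi tjzav rkcsj rbw
Hunk 3: at line 3 remove [jgi,tjzav] add [tpt,lefq,obik] -> 8 lines: jnrb lhk mkqfx tpt lefq obik rkcsj rbw
Final line 2: lhk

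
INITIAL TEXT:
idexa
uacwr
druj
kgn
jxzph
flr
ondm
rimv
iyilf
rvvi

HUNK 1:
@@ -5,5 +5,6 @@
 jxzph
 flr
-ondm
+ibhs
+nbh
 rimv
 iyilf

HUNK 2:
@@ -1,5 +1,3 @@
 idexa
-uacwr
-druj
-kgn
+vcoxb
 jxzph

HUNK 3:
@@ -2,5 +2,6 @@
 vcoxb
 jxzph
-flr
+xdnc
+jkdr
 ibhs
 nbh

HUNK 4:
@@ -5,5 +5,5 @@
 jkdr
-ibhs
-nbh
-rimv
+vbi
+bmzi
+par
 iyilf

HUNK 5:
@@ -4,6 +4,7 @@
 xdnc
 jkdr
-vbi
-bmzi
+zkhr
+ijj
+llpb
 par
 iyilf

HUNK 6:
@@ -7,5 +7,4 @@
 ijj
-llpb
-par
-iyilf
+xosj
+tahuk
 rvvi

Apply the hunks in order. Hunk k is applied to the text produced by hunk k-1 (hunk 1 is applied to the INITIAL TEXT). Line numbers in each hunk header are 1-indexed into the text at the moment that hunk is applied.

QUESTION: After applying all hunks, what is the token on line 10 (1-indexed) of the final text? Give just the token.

Answer: rvvi

Derivation:
Hunk 1: at line 5 remove [ondm] add [ibhs,nbh] -> 11 lines: idexa uacwr druj kgn jxzph flr ibhs nbh rimv iyilf rvvi
Hunk 2: at line 1 remove [uacwr,druj,kgn] add [vcoxb] -> 9 lines: idexa vcoxb jxzph flr ibhs nbh rimv iyilf rvvi
Hunk 3: at line 2 remove [flr] add [xdnc,jkdr] -> 10 lines: idexa vcoxb jxzph xdnc jkdr ibhs nbh rimv iyilf rvvi
Hunk 4: at line 5 remove [ibhs,nbh,rimv] add [vbi,bmzi,par] -> 10 lines: idexa vcoxb jxzph xdnc jkdr vbi bmzi par iyilf rvvi
Hunk 5: at line 4 remove [vbi,bmzi] add [zkhr,ijj,llpb] -> 11 lines: idexa vcoxb jxzph xdnc jkdr zkhr ijj llpb par iyilf rvvi
Hunk 6: at line 7 remove [llpb,par,iyilf] add [xosj,tahuk] -> 10 lines: idexa vcoxb jxzph xdnc jkdr zkhr ijj xosj tahuk rvvi
Final line 10: rvvi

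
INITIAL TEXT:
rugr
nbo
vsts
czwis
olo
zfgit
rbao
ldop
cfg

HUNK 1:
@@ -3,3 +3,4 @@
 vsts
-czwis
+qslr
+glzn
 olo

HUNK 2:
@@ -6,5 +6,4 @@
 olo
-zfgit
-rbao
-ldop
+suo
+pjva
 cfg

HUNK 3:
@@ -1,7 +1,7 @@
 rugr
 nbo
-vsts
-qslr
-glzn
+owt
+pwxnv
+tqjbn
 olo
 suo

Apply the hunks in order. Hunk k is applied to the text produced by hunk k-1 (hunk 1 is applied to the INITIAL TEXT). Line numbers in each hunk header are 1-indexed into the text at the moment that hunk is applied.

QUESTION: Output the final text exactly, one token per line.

Hunk 1: at line 3 remove [czwis] add [qslr,glzn] -> 10 lines: rugr nbo vsts qslr glzn olo zfgit rbao ldop cfg
Hunk 2: at line 6 remove [zfgit,rbao,ldop] add [suo,pjva] -> 9 lines: rugr nbo vsts qslr glzn olo suo pjva cfg
Hunk 3: at line 1 remove [vsts,qslr,glzn] add [owt,pwxnv,tqjbn] -> 9 lines: rugr nbo owt pwxnv tqjbn olo suo pjva cfg

Answer: rugr
nbo
owt
pwxnv
tqjbn
olo
suo
pjva
cfg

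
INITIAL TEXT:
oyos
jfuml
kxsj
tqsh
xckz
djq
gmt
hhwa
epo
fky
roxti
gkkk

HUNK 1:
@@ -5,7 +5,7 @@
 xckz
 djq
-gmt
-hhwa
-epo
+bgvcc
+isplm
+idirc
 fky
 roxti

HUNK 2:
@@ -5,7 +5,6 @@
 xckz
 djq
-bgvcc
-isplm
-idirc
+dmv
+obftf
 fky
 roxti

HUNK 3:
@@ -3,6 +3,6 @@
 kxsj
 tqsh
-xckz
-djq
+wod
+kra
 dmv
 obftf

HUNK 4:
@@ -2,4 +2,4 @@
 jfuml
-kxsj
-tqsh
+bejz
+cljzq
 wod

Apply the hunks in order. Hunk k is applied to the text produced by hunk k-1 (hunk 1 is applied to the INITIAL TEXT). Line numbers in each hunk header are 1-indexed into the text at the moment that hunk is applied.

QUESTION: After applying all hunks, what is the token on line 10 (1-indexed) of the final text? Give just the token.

Answer: roxti

Derivation:
Hunk 1: at line 5 remove [gmt,hhwa,epo] add [bgvcc,isplm,idirc] -> 12 lines: oyos jfuml kxsj tqsh xckz djq bgvcc isplm idirc fky roxti gkkk
Hunk 2: at line 5 remove [bgvcc,isplm,idirc] add [dmv,obftf] -> 11 lines: oyos jfuml kxsj tqsh xckz djq dmv obftf fky roxti gkkk
Hunk 3: at line 3 remove [xckz,djq] add [wod,kra] -> 11 lines: oyos jfuml kxsj tqsh wod kra dmv obftf fky roxti gkkk
Hunk 4: at line 2 remove [kxsj,tqsh] add [bejz,cljzq] -> 11 lines: oyos jfuml bejz cljzq wod kra dmv obftf fky roxti gkkk
Final line 10: roxti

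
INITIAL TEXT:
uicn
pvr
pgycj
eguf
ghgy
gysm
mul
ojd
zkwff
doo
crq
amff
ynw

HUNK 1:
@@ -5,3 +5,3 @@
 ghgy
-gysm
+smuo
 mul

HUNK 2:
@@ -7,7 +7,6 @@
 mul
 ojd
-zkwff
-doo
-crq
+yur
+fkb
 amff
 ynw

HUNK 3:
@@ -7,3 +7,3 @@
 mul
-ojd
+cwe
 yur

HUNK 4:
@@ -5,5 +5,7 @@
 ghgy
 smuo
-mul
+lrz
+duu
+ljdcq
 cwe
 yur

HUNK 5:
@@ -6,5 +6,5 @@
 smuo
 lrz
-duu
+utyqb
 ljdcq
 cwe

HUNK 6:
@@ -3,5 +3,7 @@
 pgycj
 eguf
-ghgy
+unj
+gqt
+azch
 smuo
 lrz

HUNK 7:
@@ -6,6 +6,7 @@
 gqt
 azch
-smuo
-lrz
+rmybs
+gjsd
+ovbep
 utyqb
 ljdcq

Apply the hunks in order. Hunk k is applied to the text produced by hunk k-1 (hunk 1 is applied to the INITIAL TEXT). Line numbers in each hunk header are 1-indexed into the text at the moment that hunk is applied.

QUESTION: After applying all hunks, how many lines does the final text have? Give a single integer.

Hunk 1: at line 5 remove [gysm] add [smuo] -> 13 lines: uicn pvr pgycj eguf ghgy smuo mul ojd zkwff doo crq amff ynw
Hunk 2: at line 7 remove [zkwff,doo,crq] add [yur,fkb] -> 12 lines: uicn pvr pgycj eguf ghgy smuo mul ojd yur fkb amff ynw
Hunk 3: at line 7 remove [ojd] add [cwe] -> 12 lines: uicn pvr pgycj eguf ghgy smuo mul cwe yur fkb amff ynw
Hunk 4: at line 5 remove [mul] add [lrz,duu,ljdcq] -> 14 lines: uicn pvr pgycj eguf ghgy smuo lrz duu ljdcq cwe yur fkb amff ynw
Hunk 5: at line 6 remove [duu] add [utyqb] -> 14 lines: uicn pvr pgycj eguf ghgy smuo lrz utyqb ljdcq cwe yur fkb amff ynw
Hunk 6: at line 3 remove [ghgy] add [unj,gqt,azch] -> 16 lines: uicn pvr pgycj eguf unj gqt azch smuo lrz utyqb ljdcq cwe yur fkb amff ynw
Hunk 7: at line 6 remove [smuo,lrz] add [rmybs,gjsd,ovbep] -> 17 lines: uicn pvr pgycj eguf unj gqt azch rmybs gjsd ovbep utyqb ljdcq cwe yur fkb amff ynw
Final line count: 17

Answer: 17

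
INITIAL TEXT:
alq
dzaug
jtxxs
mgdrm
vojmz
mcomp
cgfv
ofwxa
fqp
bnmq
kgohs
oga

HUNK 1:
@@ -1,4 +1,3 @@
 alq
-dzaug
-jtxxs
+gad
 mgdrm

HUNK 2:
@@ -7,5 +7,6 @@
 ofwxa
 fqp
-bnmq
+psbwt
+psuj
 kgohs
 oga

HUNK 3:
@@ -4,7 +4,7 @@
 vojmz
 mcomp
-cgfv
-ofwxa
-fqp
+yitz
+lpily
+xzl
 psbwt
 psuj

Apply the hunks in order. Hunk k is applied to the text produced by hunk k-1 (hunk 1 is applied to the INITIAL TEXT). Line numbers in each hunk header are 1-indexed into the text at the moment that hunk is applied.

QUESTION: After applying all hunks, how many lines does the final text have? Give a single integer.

Hunk 1: at line 1 remove [dzaug,jtxxs] add [gad] -> 11 lines: alq gad mgdrm vojmz mcomp cgfv ofwxa fqp bnmq kgohs oga
Hunk 2: at line 7 remove [bnmq] add [psbwt,psuj] -> 12 lines: alq gad mgdrm vojmz mcomp cgfv ofwxa fqp psbwt psuj kgohs oga
Hunk 3: at line 4 remove [cgfv,ofwxa,fqp] add [yitz,lpily,xzl] -> 12 lines: alq gad mgdrm vojmz mcomp yitz lpily xzl psbwt psuj kgohs oga
Final line count: 12

Answer: 12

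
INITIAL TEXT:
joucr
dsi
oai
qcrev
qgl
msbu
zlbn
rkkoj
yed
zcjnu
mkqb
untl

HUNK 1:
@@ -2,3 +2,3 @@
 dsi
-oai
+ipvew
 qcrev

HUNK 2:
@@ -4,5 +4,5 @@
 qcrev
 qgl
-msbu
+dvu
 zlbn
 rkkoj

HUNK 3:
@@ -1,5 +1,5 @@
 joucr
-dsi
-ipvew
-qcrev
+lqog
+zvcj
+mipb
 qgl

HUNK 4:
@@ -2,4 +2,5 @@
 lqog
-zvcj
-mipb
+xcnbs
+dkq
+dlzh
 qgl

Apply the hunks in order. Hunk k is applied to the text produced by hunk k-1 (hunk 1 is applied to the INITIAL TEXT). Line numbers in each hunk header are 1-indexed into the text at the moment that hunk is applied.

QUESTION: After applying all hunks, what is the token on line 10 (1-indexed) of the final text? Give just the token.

Hunk 1: at line 2 remove [oai] add [ipvew] -> 12 lines: joucr dsi ipvew qcrev qgl msbu zlbn rkkoj yed zcjnu mkqb untl
Hunk 2: at line 4 remove [msbu] add [dvu] -> 12 lines: joucr dsi ipvew qcrev qgl dvu zlbn rkkoj yed zcjnu mkqb untl
Hunk 3: at line 1 remove [dsi,ipvew,qcrev] add [lqog,zvcj,mipb] -> 12 lines: joucr lqog zvcj mipb qgl dvu zlbn rkkoj yed zcjnu mkqb untl
Hunk 4: at line 2 remove [zvcj,mipb] add [xcnbs,dkq,dlzh] -> 13 lines: joucr lqog xcnbs dkq dlzh qgl dvu zlbn rkkoj yed zcjnu mkqb untl
Final line 10: yed

Answer: yed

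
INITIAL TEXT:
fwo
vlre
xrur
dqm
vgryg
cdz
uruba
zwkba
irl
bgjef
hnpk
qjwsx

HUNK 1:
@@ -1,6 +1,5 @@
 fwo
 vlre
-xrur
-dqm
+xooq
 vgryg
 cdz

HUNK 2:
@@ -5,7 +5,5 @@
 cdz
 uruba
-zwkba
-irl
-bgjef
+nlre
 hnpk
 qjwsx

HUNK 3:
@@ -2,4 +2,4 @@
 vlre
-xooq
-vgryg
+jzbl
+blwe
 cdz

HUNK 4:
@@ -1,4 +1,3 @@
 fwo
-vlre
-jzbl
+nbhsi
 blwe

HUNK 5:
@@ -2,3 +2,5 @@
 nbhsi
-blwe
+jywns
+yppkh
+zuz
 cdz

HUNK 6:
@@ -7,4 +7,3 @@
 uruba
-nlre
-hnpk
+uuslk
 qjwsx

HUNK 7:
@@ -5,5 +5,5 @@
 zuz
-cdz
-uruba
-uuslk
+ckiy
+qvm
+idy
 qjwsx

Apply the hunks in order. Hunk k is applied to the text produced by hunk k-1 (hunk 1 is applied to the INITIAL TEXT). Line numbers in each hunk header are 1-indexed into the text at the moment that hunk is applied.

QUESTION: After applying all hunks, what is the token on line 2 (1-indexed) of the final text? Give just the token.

Hunk 1: at line 1 remove [xrur,dqm] add [xooq] -> 11 lines: fwo vlre xooq vgryg cdz uruba zwkba irl bgjef hnpk qjwsx
Hunk 2: at line 5 remove [zwkba,irl,bgjef] add [nlre] -> 9 lines: fwo vlre xooq vgryg cdz uruba nlre hnpk qjwsx
Hunk 3: at line 2 remove [xooq,vgryg] add [jzbl,blwe] -> 9 lines: fwo vlre jzbl blwe cdz uruba nlre hnpk qjwsx
Hunk 4: at line 1 remove [vlre,jzbl] add [nbhsi] -> 8 lines: fwo nbhsi blwe cdz uruba nlre hnpk qjwsx
Hunk 5: at line 2 remove [blwe] add [jywns,yppkh,zuz] -> 10 lines: fwo nbhsi jywns yppkh zuz cdz uruba nlre hnpk qjwsx
Hunk 6: at line 7 remove [nlre,hnpk] add [uuslk] -> 9 lines: fwo nbhsi jywns yppkh zuz cdz uruba uuslk qjwsx
Hunk 7: at line 5 remove [cdz,uruba,uuslk] add [ckiy,qvm,idy] -> 9 lines: fwo nbhsi jywns yppkh zuz ckiy qvm idy qjwsx
Final line 2: nbhsi

Answer: nbhsi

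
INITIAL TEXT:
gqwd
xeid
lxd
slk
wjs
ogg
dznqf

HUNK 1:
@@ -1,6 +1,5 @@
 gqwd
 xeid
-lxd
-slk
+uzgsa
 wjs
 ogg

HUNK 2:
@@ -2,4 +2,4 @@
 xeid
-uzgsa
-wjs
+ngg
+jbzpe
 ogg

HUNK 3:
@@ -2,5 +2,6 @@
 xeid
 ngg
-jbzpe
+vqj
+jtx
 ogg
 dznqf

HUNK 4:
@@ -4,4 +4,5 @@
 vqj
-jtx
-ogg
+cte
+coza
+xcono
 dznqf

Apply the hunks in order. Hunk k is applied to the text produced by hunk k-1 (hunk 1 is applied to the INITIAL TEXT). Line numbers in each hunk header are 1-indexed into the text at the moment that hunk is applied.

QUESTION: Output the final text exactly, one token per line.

Answer: gqwd
xeid
ngg
vqj
cte
coza
xcono
dznqf

Derivation:
Hunk 1: at line 1 remove [lxd,slk] add [uzgsa] -> 6 lines: gqwd xeid uzgsa wjs ogg dznqf
Hunk 2: at line 2 remove [uzgsa,wjs] add [ngg,jbzpe] -> 6 lines: gqwd xeid ngg jbzpe ogg dznqf
Hunk 3: at line 2 remove [jbzpe] add [vqj,jtx] -> 7 lines: gqwd xeid ngg vqj jtx ogg dznqf
Hunk 4: at line 4 remove [jtx,ogg] add [cte,coza,xcono] -> 8 lines: gqwd xeid ngg vqj cte coza xcono dznqf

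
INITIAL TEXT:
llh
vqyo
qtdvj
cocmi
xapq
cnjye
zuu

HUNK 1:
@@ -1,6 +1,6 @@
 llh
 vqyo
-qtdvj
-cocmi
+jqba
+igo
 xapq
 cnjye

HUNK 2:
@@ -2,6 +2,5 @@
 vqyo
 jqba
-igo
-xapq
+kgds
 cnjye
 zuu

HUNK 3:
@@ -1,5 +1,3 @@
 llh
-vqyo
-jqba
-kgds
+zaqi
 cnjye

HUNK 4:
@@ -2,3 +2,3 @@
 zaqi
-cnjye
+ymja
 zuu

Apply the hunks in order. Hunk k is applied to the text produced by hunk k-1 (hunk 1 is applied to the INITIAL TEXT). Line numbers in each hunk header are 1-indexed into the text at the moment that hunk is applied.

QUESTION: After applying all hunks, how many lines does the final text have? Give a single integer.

Answer: 4

Derivation:
Hunk 1: at line 1 remove [qtdvj,cocmi] add [jqba,igo] -> 7 lines: llh vqyo jqba igo xapq cnjye zuu
Hunk 2: at line 2 remove [igo,xapq] add [kgds] -> 6 lines: llh vqyo jqba kgds cnjye zuu
Hunk 3: at line 1 remove [vqyo,jqba,kgds] add [zaqi] -> 4 lines: llh zaqi cnjye zuu
Hunk 4: at line 2 remove [cnjye] add [ymja] -> 4 lines: llh zaqi ymja zuu
Final line count: 4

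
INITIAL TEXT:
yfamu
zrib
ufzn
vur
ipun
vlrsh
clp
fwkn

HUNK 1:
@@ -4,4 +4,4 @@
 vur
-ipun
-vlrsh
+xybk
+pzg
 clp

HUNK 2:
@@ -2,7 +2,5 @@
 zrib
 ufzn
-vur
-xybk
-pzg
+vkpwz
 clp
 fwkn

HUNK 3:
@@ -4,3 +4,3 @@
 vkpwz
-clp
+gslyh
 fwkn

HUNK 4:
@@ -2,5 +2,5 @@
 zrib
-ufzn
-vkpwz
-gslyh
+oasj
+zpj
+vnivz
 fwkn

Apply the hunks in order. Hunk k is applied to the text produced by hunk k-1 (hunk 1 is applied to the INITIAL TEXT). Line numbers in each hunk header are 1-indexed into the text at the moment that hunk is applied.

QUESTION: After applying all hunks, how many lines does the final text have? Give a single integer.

Hunk 1: at line 4 remove [ipun,vlrsh] add [xybk,pzg] -> 8 lines: yfamu zrib ufzn vur xybk pzg clp fwkn
Hunk 2: at line 2 remove [vur,xybk,pzg] add [vkpwz] -> 6 lines: yfamu zrib ufzn vkpwz clp fwkn
Hunk 3: at line 4 remove [clp] add [gslyh] -> 6 lines: yfamu zrib ufzn vkpwz gslyh fwkn
Hunk 4: at line 2 remove [ufzn,vkpwz,gslyh] add [oasj,zpj,vnivz] -> 6 lines: yfamu zrib oasj zpj vnivz fwkn
Final line count: 6

Answer: 6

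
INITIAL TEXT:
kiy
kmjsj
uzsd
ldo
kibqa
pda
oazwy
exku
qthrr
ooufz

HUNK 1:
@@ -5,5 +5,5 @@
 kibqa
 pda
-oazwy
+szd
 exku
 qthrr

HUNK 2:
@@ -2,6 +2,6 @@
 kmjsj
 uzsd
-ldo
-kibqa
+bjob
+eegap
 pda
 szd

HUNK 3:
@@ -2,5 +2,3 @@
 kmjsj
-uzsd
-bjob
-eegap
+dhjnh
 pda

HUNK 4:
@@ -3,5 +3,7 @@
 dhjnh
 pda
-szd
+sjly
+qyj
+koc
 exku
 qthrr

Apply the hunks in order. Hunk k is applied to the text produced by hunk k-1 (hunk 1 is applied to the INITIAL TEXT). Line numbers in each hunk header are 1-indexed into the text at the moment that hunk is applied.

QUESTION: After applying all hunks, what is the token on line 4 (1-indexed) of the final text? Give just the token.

Hunk 1: at line 5 remove [oazwy] add [szd] -> 10 lines: kiy kmjsj uzsd ldo kibqa pda szd exku qthrr ooufz
Hunk 2: at line 2 remove [ldo,kibqa] add [bjob,eegap] -> 10 lines: kiy kmjsj uzsd bjob eegap pda szd exku qthrr ooufz
Hunk 3: at line 2 remove [uzsd,bjob,eegap] add [dhjnh] -> 8 lines: kiy kmjsj dhjnh pda szd exku qthrr ooufz
Hunk 4: at line 3 remove [szd] add [sjly,qyj,koc] -> 10 lines: kiy kmjsj dhjnh pda sjly qyj koc exku qthrr ooufz
Final line 4: pda

Answer: pda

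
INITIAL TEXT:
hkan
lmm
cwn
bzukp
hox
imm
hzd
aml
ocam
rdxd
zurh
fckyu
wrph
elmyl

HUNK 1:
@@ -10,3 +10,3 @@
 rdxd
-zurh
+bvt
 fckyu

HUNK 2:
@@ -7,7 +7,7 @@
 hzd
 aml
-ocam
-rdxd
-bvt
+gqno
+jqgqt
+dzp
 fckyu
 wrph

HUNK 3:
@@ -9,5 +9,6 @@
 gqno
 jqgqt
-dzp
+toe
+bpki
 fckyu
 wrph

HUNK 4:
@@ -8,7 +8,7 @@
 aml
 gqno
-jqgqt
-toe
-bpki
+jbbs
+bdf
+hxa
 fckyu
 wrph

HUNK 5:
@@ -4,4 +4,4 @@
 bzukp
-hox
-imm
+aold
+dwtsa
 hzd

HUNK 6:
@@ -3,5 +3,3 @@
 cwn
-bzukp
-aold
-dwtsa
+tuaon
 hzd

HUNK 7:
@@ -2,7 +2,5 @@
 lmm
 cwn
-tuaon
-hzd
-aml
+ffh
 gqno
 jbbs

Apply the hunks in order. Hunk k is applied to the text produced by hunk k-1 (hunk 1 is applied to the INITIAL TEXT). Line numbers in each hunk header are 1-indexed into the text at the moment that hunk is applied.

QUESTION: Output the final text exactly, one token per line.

Answer: hkan
lmm
cwn
ffh
gqno
jbbs
bdf
hxa
fckyu
wrph
elmyl

Derivation:
Hunk 1: at line 10 remove [zurh] add [bvt] -> 14 lines: hkan lmm cwn bzukp hox imm hzd aml ocam rdxd bvt fckyu wrph elmyl
Hunk 2: at line 7 remove [ocam,rdxd,bvt] add [gqno,jqgqt,dzp] -> 14 lines: hkan lmm cwn bzukp hox imm hzd aml gqno jqgqt dzp fckyu wrph elmyl
Hunk 3: at line 9 remove [dzp] add [toe,bpki] -> 15 lines: hkan lmm cwn bzukp hox imm hzd aml gqno jqgqt toe bpki fckyu wrph elmyl
Hunk 4: at line 8 remove [jqgqt,toe,bpki] add [jbbs,bdf,hxa] -> 15 lines: hkan lmm cwn bzukp hox imm hzd aml gqno jbbs bdf hxa fckyu wrph elmyl
Hunk 5: at line 4 remove [hox,imm] add [aold,dwtsa] -> 15 lines: hkan lmm cwn bzukp aold dwtsa hzd aml gqno jbbs bdf hxa fckyu wrph elmyl
Hunk 6: at line 3 remove [bzukp,aold,dwtsa] add [tuaon] -> 13 lines: hkan lmm cwn tuaon hzd aml gqno jbbs bdf hxa fckyu wrph elmyl
Hunk 7: at line 2 remove [tuaon,hzd,aml] add [ffh] -> 11 lines: hkan lmm cwn ffh gqno jbbs bdf hxa fckyu wrph elmyl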